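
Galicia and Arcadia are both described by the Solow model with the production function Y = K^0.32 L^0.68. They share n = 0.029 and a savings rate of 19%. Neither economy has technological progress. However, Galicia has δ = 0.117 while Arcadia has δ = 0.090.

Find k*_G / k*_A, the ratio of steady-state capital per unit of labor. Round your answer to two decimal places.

Steady-state k* = [s/(n + δ)]^(1/(1−α)), so the ratio is [ (s_G/(n + δ)_G) / (s_A/(n + δ)_A) ]^1.4706.
s_G/(n + δ)_G = 0.19/0.146 = 1.3014; s_A/(n + δ)_A = 0.19/0.119 = 1.5966.
Ratio = (1.3014/1.5966)^1.4706 = 0.8151^1.4706 ≈ 0.7403

ratio ≈ 0.74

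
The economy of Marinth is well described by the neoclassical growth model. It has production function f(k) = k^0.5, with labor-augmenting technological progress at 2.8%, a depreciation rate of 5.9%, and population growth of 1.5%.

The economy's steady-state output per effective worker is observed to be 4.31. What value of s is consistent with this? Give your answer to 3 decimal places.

s ≈ 0.440

At the steady state, Δk = 0, so s·k^α = (n + g + δ)·k.
Since y* = [s/(n + g + δ)]^(α/(1−α)), we have s/(n + g + δ) = (y*)^((1−α)/α) = 4.31^1 = 4.3100.
Therefore s = 4.3100 × (n + g + δ) = 4.3100 × 0.102 = 0.4396.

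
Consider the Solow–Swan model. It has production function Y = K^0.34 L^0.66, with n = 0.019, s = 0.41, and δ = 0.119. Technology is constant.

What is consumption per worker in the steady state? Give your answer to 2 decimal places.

In steady state, investment equals break-even investment: s·k^α = (n + δ)·k.
Dividing both sides by k: k^(1−α) = s / (n + δ).
k^0.66 = 0.41 / (0.019 + 0.119) = 0.41 / 0.138 = 2.9710
k* = 2.9710^(1/0.66) ≈ 5.2062
y* = (k*)^α = 5.2062^0.34 ≈ 1.7523
c* = (1 − s)·y* = (1 − 0.41) × 1.7523 ≈ 1.0339

c* ≈ 1.03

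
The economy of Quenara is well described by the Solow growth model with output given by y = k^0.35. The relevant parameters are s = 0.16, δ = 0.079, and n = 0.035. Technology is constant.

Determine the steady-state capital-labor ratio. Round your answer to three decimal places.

k* = 1.685

At the steady state, Δk = 0, so s·k^α = (n + δ)·k.
Rearranging, k^(1−α) = s / (n + δ).
k^0.65 = 0.16 / (0.035 + 0.079) = 0.16 / 0.114 = 1.4035
k* = 1.4035^(1/0.65) ≈ 1.6845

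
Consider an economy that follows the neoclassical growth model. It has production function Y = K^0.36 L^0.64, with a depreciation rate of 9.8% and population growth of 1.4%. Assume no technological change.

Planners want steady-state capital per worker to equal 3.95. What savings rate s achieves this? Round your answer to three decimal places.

s ≈ 0.270

In steady state, investment equals break-even investment: s·k^α = (n + δ)·k.
So s / (n + δ) = (k*)^(1−α) = 3.95^0.64 = 2.4089.
Therefore s = 2.4089 × (n + δ) = 2.4089 × 0.112 = 0.2698.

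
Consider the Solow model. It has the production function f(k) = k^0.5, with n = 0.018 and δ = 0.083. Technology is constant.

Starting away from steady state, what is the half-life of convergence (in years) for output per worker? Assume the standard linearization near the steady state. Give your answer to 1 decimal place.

Near the steady state the convergence rate is λ = (1 − α)(n + δ).
λ = (1 − 0.5) × 0.101 = 0.5 × 0.101 = 0.0505
Half-life = ln 2 / λ = 0.6931 / 0.0505 ≈ 13.72 years

t_½ ≈ 13.7 years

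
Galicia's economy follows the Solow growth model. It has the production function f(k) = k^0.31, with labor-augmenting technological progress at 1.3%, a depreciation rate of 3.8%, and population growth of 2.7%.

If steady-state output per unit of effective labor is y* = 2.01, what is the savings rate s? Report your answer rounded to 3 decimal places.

s ≈ 0.369

At the steady state, Δk = 0, so s·k^α = (n + g + δ)·k.
Since y* = [s/(n + g + δ)]^(α/(1−α)), we have s/(n + g + δ) = (y*)^((1−α)/α) = 2.01^2.2258 = 4.7299.
Therefore s = 4.7299 × (n + g + δ) = 4.7299 × 0.078 = 0.3689.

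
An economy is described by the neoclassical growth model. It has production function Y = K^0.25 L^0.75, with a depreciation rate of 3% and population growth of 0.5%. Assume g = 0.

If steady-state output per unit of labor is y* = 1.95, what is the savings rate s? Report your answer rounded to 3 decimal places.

s ≈ 0.260

In steady state, investment equals break-even investment: s·k^α = (n + δ)·k.
Since y* = [s/(n + δ)]^(α/(1−α)), we have s/(n + δ) = (y*)^((1−α)/α) = 1.95^3 = 7.4149.
Therefore s = 7.4149 × (n + δ) = 7.4149 × 0.035 = 0.2595.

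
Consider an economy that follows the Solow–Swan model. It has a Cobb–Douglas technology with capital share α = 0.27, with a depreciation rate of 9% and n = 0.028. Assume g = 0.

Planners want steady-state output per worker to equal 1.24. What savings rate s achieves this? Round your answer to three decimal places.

s ≈ 0.211

In steady state, investment equals break-even investment: s·k^α = (n + δ)·k.
Since y* = [s/(n + δ)]^(α/(1−α)), we have s/(n + δ) = (y*)^((1−α)/α) = 1.24^2.7037 = 1.7889.
Therefore s = 1.7889 × (n + δ) = 1.7889 × 0.118 = 0.2111.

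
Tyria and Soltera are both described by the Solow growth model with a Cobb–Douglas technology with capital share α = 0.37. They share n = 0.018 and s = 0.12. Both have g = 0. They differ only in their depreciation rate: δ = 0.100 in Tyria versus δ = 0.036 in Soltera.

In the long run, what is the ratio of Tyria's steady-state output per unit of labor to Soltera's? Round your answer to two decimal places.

y*_T / y*_S ≈ 0.63

Steady-state y* = [s/(n + δ)]^(α/(1−α)), so the ratio is [ (s_T/(n + δ)_T) / (s_S/(n + δ)_S) ]^0.5873.
s_T/(n + δ)_T = 0.12/0.118 = 1.0169; s_S/(n + δ)_S = 0.12/0.054 = 2.2222.
Ratio = (1.0169/2.2222)^0.5873 = 0.4576^0.5873 ≈ 0.6318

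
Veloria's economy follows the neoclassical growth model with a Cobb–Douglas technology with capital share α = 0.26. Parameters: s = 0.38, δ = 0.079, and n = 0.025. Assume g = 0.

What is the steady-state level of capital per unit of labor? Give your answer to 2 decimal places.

In steady state, investment equals break-even investment: s·k^α = (n + δ)·k.
Rearranging, k^(1−α) = s / (n + δ).
k^0.74 = 0.38 / (0.025 + 0.079) = 0.38 / 0.104 = 3.6538
k* = 3.6538^(1/0.74) ≈ 5.7606

k* = 5.76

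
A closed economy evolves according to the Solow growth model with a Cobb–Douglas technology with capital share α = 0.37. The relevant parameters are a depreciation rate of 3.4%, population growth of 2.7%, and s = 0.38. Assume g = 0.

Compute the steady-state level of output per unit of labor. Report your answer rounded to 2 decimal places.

y* ≈ 2.93

Steady state requires s·f(k) = (n + δ)·k, i.e. s·k^α = (n + δ)·k.
Rearranging, k^(1−α) = s / (n + δ).
k^0.63 = 0.38 / (0.027 + 0.034) = 0.38 / 0.061 = 6.2295
k* = 6.2295^(1/0.63) ≈ 18.2405
y* = (k*)^α = 18.2405^0.37 ≈ 2.9281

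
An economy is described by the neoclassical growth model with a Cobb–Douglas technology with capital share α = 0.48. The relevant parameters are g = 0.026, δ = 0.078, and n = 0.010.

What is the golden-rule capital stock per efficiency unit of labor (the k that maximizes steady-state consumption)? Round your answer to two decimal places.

k_gold ≈ 15.87

The golden rule sets f'(k) = n + g + δ, i.e. α·k^(α−1) = n + g + δ.
So k^(1−α) = α / (n + g + δ) = 0.48 / 0.114 = 4.2105.
k_gold = 4.2105^(1/0.52) ≈ 15.8724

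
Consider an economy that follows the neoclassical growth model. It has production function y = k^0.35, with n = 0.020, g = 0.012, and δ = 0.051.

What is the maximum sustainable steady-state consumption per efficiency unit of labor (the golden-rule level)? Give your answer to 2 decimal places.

At the golden rule, f'(k) = n + g + δ, so α·k^(α−1) = n + g + δ and k_gold = (α/(n + g + δ))^(1/(1−α)).
k_gold = (0.35/0.083)^(1/0.65) = 4.2169^1.5385 ≈ 9.1528
c_gold = f(k_gold) − (n + g + δ)·k_gold = 2.1704 − 0.083×9.1528 ≈ 1.4107

c_gold ≈ 1.41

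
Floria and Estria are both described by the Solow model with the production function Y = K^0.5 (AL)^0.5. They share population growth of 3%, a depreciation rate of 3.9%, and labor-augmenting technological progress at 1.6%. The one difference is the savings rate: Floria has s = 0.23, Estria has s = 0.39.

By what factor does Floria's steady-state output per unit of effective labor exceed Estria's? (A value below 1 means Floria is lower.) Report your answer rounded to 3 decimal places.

Steady-state y* = [s/(n + g + δ)]^(α/(1−α)), so the ratio is [ (s_F/(n + g + δ)_F) / (s_E/(n + g + δ)_E) ]^1.
s_F/(n + g + δ)_F = 0.23/0.085 = 2.7059; s_E/(n + g + δ)_E = 0.39/0.085 = 4.5882.
Ratio = (2.7059/4.5882)^1 = 0.5898^1 ≈ 0.5898

ratio ≈ 0.590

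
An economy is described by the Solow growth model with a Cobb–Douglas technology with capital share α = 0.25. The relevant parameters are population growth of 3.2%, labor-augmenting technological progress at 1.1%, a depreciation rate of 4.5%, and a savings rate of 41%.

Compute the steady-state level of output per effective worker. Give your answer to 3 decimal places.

At the steady state, Δk = 0, so s·k^α = (n + g + δ)·k.
Dividing both sides by k: k^(1−α) = s / (n + g + δ).
k^0.75 = 0.41 / (0.032 + 0.011 + 0.045) = 0.41 / 0.088 = 4.6591
k* = 4.6591^(1/0.75) ≈ 7.7816
y* = (k*)^α = 7.7816^0.25 ≈ 1.6702

y* ≈ 1.670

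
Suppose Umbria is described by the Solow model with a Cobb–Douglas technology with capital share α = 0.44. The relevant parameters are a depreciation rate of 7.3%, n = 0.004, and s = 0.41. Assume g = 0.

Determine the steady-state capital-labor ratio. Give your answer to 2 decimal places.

k* = 19.81

At the steady state, Δk = 0, so s·k^α = (n + δ)·k.
Dividing both sides by k: k^(1−α) = s / (n + δ).
k^0.56 = 0.41 / (0.004 + 0.073) = 0.41 / 0.077 = 5.3247
k* = 5.3247^(1/0.56) ≈ 19.8132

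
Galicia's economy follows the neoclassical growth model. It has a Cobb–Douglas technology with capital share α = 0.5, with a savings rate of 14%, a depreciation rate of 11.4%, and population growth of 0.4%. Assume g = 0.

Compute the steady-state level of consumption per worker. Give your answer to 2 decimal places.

At the steady state, Δk = 0, so s·k^α = (n + δ)·k.
Rearranging, k^(1−α) = s / (n + δ).
k^0.5 = 0.14 / (0.004 + 0.114) = 0.14 / 0.118 = 1.1864
k* = 1.1864^(1/0.5) ≈ 1.4075
y* = (k*)^α = 1.4075^0.5 ≈ 1.1864
c* = (1 − s)·y* = (1 − 0.14) × 1.1864 ≈ 1.0203

c* ≈ 1.02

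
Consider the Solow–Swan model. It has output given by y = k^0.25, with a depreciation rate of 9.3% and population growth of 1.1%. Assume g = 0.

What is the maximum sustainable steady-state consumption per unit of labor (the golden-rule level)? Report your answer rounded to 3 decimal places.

At the golden rule, f'(k) = n + δ, so α·k^(α−1) = n + δ and k_gold = (α/(n + δ))^(1/(1−α)).
k_gold = (0.25/0.104)^(1/0.75) = 2.4038^1.3333 ≈ 3.2200
c_gold = f(k_gold) − (n + δ)·k_gold = 1.3396 − 0.104×3.2200 ≈ 1.0047

c_gold ≈ 1.005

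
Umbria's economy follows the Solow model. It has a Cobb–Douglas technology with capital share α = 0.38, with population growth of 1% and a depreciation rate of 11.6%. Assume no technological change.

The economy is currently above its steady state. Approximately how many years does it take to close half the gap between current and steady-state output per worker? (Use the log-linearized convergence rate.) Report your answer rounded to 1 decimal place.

half-life ≈ 8.9 years

Near the steady state the convergence rate is λ = (1 − α)(n + δ).
λ = (1 − 0.38) × 0.126 = 0.62 × 0.126 = 0.07812
Half-life = ln 2 / λ = 0.6931 / 0.07812 ≈ 8.87 years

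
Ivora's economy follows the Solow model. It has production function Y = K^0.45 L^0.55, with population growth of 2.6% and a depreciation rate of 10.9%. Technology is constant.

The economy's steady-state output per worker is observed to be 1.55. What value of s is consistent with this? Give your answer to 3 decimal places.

s ≈ 0.231

At the steady state, Δk = 0, so s·k^α = (n + δ)·k.
Since y* = [s/(n + δ)]^(α/(1−α)), we have s/(n + δ) = (y*)^((1−α)/α) = 1.55^1.2222 = 1.7085.
Therefore s = 1.7085 × (n + δ) = 1.7085 × 0.135 = 0.2306.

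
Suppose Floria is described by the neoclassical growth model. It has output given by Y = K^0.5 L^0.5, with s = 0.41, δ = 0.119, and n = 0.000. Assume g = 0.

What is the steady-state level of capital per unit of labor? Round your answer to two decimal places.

In steady state, investment equals break-even investment: s·k^α = (n + δ)·k.
Rearranging, k^(1−α) = s / (n + δ).
k^0.5 = 0.41 / (0.000 + 0.119) = 0.41 / 0.119 = 3.4454
k* = 3.4454^(1/0.5) ≈ 11.8708

k* ≈ 11.87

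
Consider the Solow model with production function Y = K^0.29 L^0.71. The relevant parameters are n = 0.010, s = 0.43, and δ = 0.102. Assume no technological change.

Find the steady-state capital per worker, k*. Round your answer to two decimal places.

k* = 6.65

Steady state requires s·f(k) = (n + δ)·k, i.e. s·k^α = (n + δ)·k.
Dividing both sides by k: k^(1−α) = s / (n + δ).
k^0.71 = 0.43 / (0.010 + 0.102) = 0.43 / 0.112 = 3.8393
k* = 3.8393^(1/0.71) ≈ 6.6510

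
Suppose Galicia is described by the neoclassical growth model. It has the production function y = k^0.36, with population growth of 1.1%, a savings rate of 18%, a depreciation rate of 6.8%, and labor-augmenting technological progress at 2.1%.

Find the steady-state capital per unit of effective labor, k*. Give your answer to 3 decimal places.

In steady state, investment equals break-even investment: s·k^α = (n + g + δ)·k.
Rearranging, k^(1−α) = s / (n + g + δ).
k^0.64 = 0.18 / (0.011 + 0.021 + 0.068) = 0.18 / 0.100 = 1.8000
k* = 1.8000^(1/0.64) ≈ 2.5053

k* = 2.505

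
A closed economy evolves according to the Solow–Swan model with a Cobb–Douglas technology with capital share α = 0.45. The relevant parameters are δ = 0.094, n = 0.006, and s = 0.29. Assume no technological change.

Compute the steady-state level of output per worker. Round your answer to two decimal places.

Steady state requires s·f(k) = (n + δ)·k, i.e. s·k^α = (n + δ)·k.
Rearranging, k^(1−α) = s / (n + δ).
k^0.55 = 0.29 / (0.006 + 0.094) = 0.29 / 0.100 = 2.9000
k* = 2.9000^(1/0.55) ≈ 6.9298
y* = (k*)^α = 6.9298^0.45 ≈ 2.3896

y* = 2.39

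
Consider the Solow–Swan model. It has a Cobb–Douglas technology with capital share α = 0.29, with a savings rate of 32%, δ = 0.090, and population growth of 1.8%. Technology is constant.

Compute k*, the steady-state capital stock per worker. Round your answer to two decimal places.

At the steady state, Δk = 0, so s·k^α = (n + δ)·k.
Dividing both sides by k: k^(1−α) = s / (n + δ).
k^0.71 = 0.32 / (0.018 + 0.090) = 0.32 / 0.108 = 2.9630
k* = 2.9630^(1/0.71) ≈ 4.6175

k* = 4.62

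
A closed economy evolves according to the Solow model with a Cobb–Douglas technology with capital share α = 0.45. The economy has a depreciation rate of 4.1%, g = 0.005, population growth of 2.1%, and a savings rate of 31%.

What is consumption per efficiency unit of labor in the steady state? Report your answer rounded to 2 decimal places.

c* ≈ 2.42

At the steady state, Δk = 0, so s·k^α = (n + g + δ)·k.
Dividing both sides by k: k^(1−α) = s / (n + g + δ).
k^0.55 = 0.31 / (0.021 + 0.005 + 0.041) = 0.31 / 0.067 = 4.6269
k* = 4.6269^(1/0.55) ≈ 16.2039
y* = (k*)^α = 16.2039^0.45 ≈ 3.5021
c* = (1 − s)·y* = (1 − 0.31) × 3.5021 ≈ 2.4164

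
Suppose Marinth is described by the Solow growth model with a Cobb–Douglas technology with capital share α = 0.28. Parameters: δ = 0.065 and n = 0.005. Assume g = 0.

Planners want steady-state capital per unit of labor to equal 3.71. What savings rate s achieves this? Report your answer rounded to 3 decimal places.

s ≈ 0.180

In steady state, investment equals break-even investment: s·k^α = (n + δ)·k.
So s / (n + δ) = (k*)^(1−α) = 3.71^0.72 = 2.5701.
Therefore s = 2.5701 × (n + δ) = 2.5701 × 0.070 = 0.1799.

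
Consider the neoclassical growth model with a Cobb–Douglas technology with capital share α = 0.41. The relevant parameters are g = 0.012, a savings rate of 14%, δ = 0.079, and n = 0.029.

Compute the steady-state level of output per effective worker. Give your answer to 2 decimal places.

At the steady state, Δk = 0, so s·k^α = (n + g + δ)·k.
Rearranging, k^(1−α) = s / (n + g + δ).
k^0.59 = 0.14 / (0.029 + 0.012 + 0.079) = 0.14 / 0.120 = 1.1667
k* = 1.1667^(1/0.59) ≈ 1.2986
y* = (k*)^α = 1.2986^0.41 ≈ 1.1131

y* = 1.11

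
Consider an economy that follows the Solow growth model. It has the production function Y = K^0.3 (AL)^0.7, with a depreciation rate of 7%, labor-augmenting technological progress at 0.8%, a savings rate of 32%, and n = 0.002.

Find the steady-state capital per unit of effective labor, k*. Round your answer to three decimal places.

k* ≈ 7.246

At the steady state, Δk = 0, so s·k^α = (n + g + δ)·k.
Dividing both sides by k: k^(1−α) = s / (n + g + δ).
k^0.7 = 0.32 / (0.002 + 0.008 + 0.070) = 0.32 / 0.080 = 4.0000
k* = 4.0000^(1/0.7) ≈ 7.2458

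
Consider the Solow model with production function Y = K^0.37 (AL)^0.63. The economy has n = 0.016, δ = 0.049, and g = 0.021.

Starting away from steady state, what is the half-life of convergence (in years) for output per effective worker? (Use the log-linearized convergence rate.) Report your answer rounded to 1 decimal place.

Near the steady state the convergence rate is λ = (1 − α)(n + g + δ).
λ = (1 − 0.37) × 0.086 = 0.63 × 0.086 = 0.05418
Half-life = ln 2 / λ = 0.6931 / 0.05418 ≈ 12.79 years

t_½ ≈ 12.8 years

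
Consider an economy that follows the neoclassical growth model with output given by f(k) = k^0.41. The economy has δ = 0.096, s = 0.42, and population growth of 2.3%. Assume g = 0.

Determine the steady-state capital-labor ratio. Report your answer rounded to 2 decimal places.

k* = 8.48

At the steady state, Δk = 0, so s·k^α = (n + δ)·k.
Dividing both sides by k: k^(1−α) = s / (n + δ).
k^0.59 = 0.42 / (0.023 + 0.096) = 0.42 / 0.119 = 3.5294
k* = 3.5294^(1/0.59) ≈ 8.4783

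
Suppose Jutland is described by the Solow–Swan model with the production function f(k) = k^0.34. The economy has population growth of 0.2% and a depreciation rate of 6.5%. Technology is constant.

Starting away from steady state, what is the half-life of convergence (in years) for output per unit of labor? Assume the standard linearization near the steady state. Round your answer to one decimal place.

t_½ ≈ 15.7 years

Near the steady state the convergence rate is λ = (1 − α)(n + δ).
λ = (1 − 0.34) × 0.067 = 0.66 × 0.067 = 0.04422
Half-life = ln 2 / λ = 0.6931 / 0.04422 ≈ 15.67 years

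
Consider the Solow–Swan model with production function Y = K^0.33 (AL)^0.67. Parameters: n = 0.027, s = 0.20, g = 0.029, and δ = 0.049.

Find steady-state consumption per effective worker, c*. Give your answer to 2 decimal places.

At the steady state, Δk = 0, so s·k^α = (n + g + δ)·k.
Rearranging, k^(1−α) = s / (n + g + δ).
k^0.67 = 0.20 / (0.027 + 0.029 + 0.049) = 0.20 / 0.105 = 1.9048
k* = 1.9048^(1/0.67) ≈ 2.6163
y* = (k*)^α = 2.6163^0.33 ≈ 1.3735
c* = (1 − s)·y* = (1 − 0.20) × 1.3735 ≈ 1.0988

c* ≈ 1.10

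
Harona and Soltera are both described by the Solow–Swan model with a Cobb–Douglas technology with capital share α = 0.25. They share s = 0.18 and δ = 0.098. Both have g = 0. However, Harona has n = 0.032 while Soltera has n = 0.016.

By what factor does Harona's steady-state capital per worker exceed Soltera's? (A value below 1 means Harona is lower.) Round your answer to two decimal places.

Steady-state k* = [s/(n + δ)]^(1/(1−α)), so the ratio is [ (s_H/(n + δ)_H) / (s_S/(n + δ)_S) ]^1.3333.
s_H/(n + δ)_H = 0.18/0.130 = 1.3846; s_S/(n + δ)_S = 0.18/0.114 = 1.5789.
Ratio = (1.3846/1.5789)^1.3333 = 0.8769^1.3333 ≈ 0.8393

k*_H / k*_S ≈ 0.84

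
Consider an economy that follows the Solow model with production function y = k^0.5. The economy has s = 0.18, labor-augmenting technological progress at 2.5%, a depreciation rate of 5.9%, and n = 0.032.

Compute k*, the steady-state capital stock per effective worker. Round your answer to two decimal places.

In steady state, investment equals break-even investment: s·k^α = (n + g + δ)·k.
Rearranging, k^(1−α) = s / (n + g + δ).
k^0.5 = 0.18 / (0.032 + 0.025 + 0.059) = 0.18 / 0.116 = 1.5517
k* = 1.5517^(1/0.5) ≈ 2.4078

k* ≈ 2.41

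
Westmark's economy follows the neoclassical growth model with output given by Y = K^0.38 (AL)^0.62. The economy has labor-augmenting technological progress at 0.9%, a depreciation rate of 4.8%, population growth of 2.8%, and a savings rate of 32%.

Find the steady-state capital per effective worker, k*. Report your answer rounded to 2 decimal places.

At the steady state, Δk = 0, so s·k^α = (n + g + δ)·k.
Dividing both sides by k: k^(1−α) = s / (n + g + δ).
k^0.62 = 0.32 / (0.028 + 0.009 + 0.048) = 0.32 / 0.085 = 3.7647
k* = 3.7647^(1/0.62) ≈ 8.4839

k* ≈ 8.48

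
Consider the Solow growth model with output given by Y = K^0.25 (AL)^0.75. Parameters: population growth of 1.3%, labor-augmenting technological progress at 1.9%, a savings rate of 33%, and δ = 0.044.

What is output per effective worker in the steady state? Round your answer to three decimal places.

In steady state, investment equals break-even investment: s·k^α = (n + g + δ)·k.
Rearranging, k^(1−α) = s / (n + g + δ).
k^0.75 = 0.33 / (0.013 + 0.019 + 0.044) = 0.33 / 0.076 = 4.3421
k* = 4.3421^(1/0.75) ≈ 7.0838
y* = (k*)^α = 7.0838^0.25 ≈ 1.6314

y* = 1.631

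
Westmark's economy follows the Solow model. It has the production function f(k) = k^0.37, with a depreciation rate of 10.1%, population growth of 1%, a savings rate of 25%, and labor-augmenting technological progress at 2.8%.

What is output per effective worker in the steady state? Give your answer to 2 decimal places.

At the steady state, Δk = 0, so s·k^α = (n + g + δ)·k.
Rearranging, k^(1−α) = s / (n + g + δ).
k^0.63 = 0.25 / (0.010 + 0.028 + 0.101) = 0.25 / 0.139 = 1.7986
k* = 1.7986^(1/0.63) ≈ 2.5390
y* = (k*)^α = 2.5390^0.37 ≈ 1.4116

y* = 1.41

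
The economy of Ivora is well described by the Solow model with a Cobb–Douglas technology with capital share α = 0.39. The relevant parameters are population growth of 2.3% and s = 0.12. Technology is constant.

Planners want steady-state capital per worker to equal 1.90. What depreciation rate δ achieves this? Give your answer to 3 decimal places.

Steady state requires s·f(k) = (n + δ)·k, i.e. s·k^α = (n + δ)·k.
So s / (n + δ) = (k*)^(1−α) = 1.90^0.61 = 1.4792.
Therefore n + δ = s / 1.4792 = 0.12 / 1.4792 = 0.0811, so δ = 0.0811 − 0.023 = 0.0581.

δ ≈ 0.058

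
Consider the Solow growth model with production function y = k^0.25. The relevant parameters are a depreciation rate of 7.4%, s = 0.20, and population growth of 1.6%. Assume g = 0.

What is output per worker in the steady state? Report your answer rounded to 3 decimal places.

In steady state, investment equals break-even investment: s·k^α = (n + δ)·k.
Dividing both sides by k: k^(1−α) = s / (n + δ).
k^0.75 = 0.20 / (0.016 + 0.074) = 0.20 / 0.090 = 2.2222
k* = 2.2222^(1/0.75) ≈ 2.8999
y* = (k*)^α = 2.8999^0.25 ≈ 1.3050

y* ≈ 1.305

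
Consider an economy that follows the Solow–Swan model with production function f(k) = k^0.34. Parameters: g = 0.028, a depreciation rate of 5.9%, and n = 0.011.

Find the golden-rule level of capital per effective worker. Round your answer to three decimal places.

k_gold ≈ 6.585

The golden rule sets f'(k) = n + g + δ, i.e. α·k^(α−1) = n + g + δ.
So k^(1−α) = α / (n + g + δ) = 0.34 / 0.098 = 3.4694.
k_gold = 3.4694^(1/0.66) ≈ 6.5852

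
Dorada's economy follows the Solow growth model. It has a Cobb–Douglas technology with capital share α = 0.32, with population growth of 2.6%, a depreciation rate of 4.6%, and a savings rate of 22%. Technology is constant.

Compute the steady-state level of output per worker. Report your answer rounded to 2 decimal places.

In steady state, investment equals break-even investment: s·k^α = (n + δ)·k.
Rearranging, k^(1−α) = s / (n + δ).
k^0.68 = 0.22 / (0.026 + 0.046) = 0.22 / 0.072 = 3.0556
k* = 3.0556^(1/0.68) ≈ 5.1687
y* = (k*)^α = 5.1687^0.32 ≈ 1.6915

y* ≈ 1.69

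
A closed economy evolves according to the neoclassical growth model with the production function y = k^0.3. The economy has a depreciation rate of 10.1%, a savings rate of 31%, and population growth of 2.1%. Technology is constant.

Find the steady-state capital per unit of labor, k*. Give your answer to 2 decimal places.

At the steady state, Δk = 0, so s·k^α = (n + δ)·k.
Rearranging, k^(1−α) = s / (n + δ).
k^0.7 = 0.31 / (0.021 + 0.101) = 0.31 / 0.122 = 2.5410
k* = 2.5410^(1/0.7) ≈ 3.7895

k* = 3.79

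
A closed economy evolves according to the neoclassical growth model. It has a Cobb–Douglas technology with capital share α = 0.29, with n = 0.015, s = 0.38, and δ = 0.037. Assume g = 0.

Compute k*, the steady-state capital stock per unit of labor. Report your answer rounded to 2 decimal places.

k* ≈ 16.47

Steady state requires s·f(k) = (n + δ)·k, i.e. s·k^α = (n + δ)·k.
Rearranging, k^(1−α) = s / (n + δ).
k^0.71 = 0.38 / (0.015 + 0.037) = 0.38 / 0.052 = 7.3077
k* = 7.3077^(1/0.71) ≈ 16.4662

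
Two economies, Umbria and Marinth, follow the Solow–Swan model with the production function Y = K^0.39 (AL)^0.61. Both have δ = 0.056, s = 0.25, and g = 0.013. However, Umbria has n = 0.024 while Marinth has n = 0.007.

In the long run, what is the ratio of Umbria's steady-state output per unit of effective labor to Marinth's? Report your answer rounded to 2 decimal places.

Steady-state y* = [s/(n + g + δ)]^(α/(1−α)), so the ratio is [ (s_U/(n + g + δ)_U) / (s_M/(n + g + δ)_M) ]^0.6393.
s_U/(n + g + δ)_U = 0.25/0.093 = 2.6882; s_M/(n + g + δ)_M = 0.25/0.076 = 3.2895.
Ratio = (2.6882/3.2895)^0.6393 = 0.8172^0.6393 ≈ 0.8789

y*_U / y*_M ≈ 0.88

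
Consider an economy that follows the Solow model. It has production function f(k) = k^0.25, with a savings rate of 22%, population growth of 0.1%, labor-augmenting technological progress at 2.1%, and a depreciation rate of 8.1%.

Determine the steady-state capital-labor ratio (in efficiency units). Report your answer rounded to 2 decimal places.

k* ≈ 2.75

Steady state requires s·f(k) = (n + g + δ)·k, i.e. s·k^α = (n + g + δ)·k.
Rearranging, k^(1−α) = s / (n + g + δ).
k^0.75 = 0.22 / (0.001 + 0.021 + 0.081) = 0.22 / 0.103 = 2.1359
k* = 2.1359^(1/0.75) ≈ 2.7507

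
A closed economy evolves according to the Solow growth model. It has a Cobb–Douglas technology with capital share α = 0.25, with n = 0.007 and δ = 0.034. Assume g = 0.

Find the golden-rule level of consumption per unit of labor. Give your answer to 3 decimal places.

At the golden rule, f'(k) = n + δ, so α·k^(α−1) = n + δ and k_gold = (α/(n + δ))^(1/(1−α)).
k_gold = (0.25/0.041)^(1/0.75) = 6.0976^1.3333 ≈ 11.1392
c_gold = f(k_gold) − (n + δ)·k_gold = 1.8269 − 0.041×11.1392 ≈ 1.3702

c_gold ≈ 1.370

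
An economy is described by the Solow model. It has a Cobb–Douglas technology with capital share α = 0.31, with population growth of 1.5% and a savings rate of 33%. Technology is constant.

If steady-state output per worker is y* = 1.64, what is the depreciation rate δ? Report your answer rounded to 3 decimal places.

δ ≈ 0.095

In steady state, investment equals break-even investment: s·k^α = (n + δ)·k.
Since y* = [s/(n + δ)]^(α/(1−α)), we have s/(n + δ) = (y*)^((1−α)/α) = 1.64^2.2258 = 3.0075.
Therefore n + δ = s / 3.0075 = 0.33 / 3.0075 = 0.1097, so δ = 0.1097 − 0.015 = 0.0947.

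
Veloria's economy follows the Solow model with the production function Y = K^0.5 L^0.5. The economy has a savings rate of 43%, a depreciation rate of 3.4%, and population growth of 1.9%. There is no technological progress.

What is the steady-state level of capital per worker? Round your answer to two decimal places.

k* = 65.82

At the steady state, Δk = 0, so s·k^α = (n + δ)·k.
Dividing both sides by k: k^(1−α) = s / (n + δ).
k^0.5 = 0.43 / (0.019 + 0.034) = 0.43 / 0.053 = 8.1132
k* = 8.1132^(1/0.5) ≈ 65.8240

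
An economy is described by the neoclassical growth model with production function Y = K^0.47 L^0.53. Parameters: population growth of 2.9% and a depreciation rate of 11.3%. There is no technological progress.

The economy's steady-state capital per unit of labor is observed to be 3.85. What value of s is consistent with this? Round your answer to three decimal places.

At the steady state, Δk = 0, so s·k^α = (n + δ)·k.
So s / (n + δ) = (k*)^(1−α) = 3.85^0.53 = 2.0431.
Therefore s = 2.0431 × (n + δ) = 2.0431 × 0.142 = 0.2901.

s ≈ 0.290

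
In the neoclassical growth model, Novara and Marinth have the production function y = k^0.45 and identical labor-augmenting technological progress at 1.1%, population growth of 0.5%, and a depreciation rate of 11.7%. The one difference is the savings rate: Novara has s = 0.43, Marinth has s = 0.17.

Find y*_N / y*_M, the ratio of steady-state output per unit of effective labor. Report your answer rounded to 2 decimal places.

y*_N / y*_M ≈ 2.14

Steady-state y* = [s/(n + g + δ)]^(α/(1−α)), so the ratio is [ (s_N/(n + g + δ)_N) / (s_M/(n + g + δ)_M) ]^0.8182.
s_N/(n + g + δ)_N = 0.43/0.133 = 3.2331; s_M/(n + g + δ)_M = 0.17/0.133 = 1.2782.
Ratio = (3.2331/1.2782)^0.8182 = 2.5294^0.8182 ≈ 2.1367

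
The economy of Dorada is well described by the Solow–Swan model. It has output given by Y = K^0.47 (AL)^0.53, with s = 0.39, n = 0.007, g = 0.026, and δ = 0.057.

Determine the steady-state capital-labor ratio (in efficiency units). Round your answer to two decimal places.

In steady state, investment equals break-even investment: s·k^α = (n + g + δ)·k.
Rearranging, k^(1−α) = s / (n + g + δ).
k^0.53 = 0.39 / (0.007 + 0.026 + 0.057) = 0.39 / 0.090 = 4.3333
k* = 4.3333^(1/0.53) ≈ 15.9054

k* ≈ 15.91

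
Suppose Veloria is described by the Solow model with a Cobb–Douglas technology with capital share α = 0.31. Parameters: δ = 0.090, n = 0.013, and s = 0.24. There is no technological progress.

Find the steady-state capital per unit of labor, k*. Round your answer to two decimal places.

In steady state, investment equals break-even investment: s·k^α = (n + δ)·k.
Dividing both sides by k: k^(1−α) = s / (n + δ).
k^0.69 = 0.24 / (0.013 + 0.090) = 0.24 / 0.103 = 2.3301
k* = 2.3301^(1/0.69) ≈ 3.4074

k* ≈ 3.41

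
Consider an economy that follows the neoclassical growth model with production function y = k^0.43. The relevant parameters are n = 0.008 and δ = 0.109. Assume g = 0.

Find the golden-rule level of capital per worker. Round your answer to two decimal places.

k_gold ≈ 9.81

The golden rule sets f'(k) = n + δ, i.e. α·k^(α−1) = n + δ.
So k^(1−α) = α / (n + δ) = 0.43 / 0.117 = 3.6752.
k_gold = 3.6752^(1/0.57) ≈ 9.8112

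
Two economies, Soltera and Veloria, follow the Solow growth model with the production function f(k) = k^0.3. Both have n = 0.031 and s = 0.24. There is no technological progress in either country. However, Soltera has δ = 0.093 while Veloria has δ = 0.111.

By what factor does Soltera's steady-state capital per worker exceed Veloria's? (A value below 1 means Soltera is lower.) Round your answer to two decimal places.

ratio ≈ 1.21

Steady-state k* = [s/(n + δ)]^(1/(1−α)), so the ratio is [ (s_S/(n + δ)_S) / (s_V/(n + δ)_V) ]^1.4286.
s_S/(n + δ)_S = 0.24/0.124 = 1.9355; s_V/(n + δ)_V = 0.24/0.142 = 1.6901.
Ratio = (1.9355/1.6901)^1.4286 = 1.1452^1.4286 ≈ 1.2137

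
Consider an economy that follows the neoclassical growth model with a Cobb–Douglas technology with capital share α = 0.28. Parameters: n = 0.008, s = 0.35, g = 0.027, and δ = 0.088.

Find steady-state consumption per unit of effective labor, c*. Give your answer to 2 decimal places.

c* ≈ 0.98

Steady state requires s·f(k) = (n + g + δ)·k, i.e. s·k^α = (n + g + δ)·k.
Dividing both sides by k: k^(1−α) = s / (n + g + δ).
k^0.72 = 0.35 / (0.008 + 0.027 + 0.088) = 0.35 / 0.123 = 2.8455
k* = 2.8455^(1/0.72) ≈ 4.2734
y* = (k*)^α = 4.2734^0.28 ≈ 1.5018
c* = (1 − s)·y* = (1 − 0.35) × 1.5018 ≈ 0.9762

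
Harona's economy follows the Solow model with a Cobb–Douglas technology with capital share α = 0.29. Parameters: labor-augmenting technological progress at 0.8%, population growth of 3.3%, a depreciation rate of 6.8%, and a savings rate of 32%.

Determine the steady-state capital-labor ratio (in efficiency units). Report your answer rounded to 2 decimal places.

k* ≈ 4.56

At the steady state, Δk = 0, so s·k^α = (n + g + δ)·k.
Rearranging, k^(1−α) = s / (n + g + δ).
k^0.71 = 0.32 / (0.033 + 0.008 + 0.068) = 0.32 / 0.109 = 2.9358
k* = 2.9358^(1/0.71) ≈ 4.5580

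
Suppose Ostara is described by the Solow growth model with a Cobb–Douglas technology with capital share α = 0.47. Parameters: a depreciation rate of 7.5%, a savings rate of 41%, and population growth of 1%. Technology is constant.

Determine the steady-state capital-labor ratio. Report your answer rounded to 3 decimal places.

k* = 19.470

At the steady state, Δk = 0, so s·k^α = (n + δ)·k.
Dividing both sides by k: k^(1−α) = s / (n + δ).
k^0.53 = 0.41 / (0.010 + 0.075) = 0.41 / 0.085 = 4.8235
k* = 4.8235^(1/0.53) ≈ 19.4699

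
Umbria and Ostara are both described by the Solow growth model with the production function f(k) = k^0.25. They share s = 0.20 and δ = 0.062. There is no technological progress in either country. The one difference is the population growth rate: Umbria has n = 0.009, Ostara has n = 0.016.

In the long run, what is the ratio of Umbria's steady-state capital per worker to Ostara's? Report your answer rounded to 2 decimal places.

Steady-state k* = [s/(n + δ)]^(1/(1−α)), so the ratio is [ (s_U/(n + δ)_U) / (s_O/(n + δ)_O) ]^1.3333.
s_U/(n + δ)_U = 0.20/0.071 = 2.8169; s_O/(n + δ)_O = 0.20/0.078 = 2.5641.
Ratio = (2.8169/2.5641)^1.3333 = 1.0986^1.3333 ≈ 1.1336

ratio ≈ 1.13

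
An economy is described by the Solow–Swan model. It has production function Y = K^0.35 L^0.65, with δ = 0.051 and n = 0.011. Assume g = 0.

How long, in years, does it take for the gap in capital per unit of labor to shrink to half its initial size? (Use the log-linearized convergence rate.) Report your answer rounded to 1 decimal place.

Near the steady state the convergence rate is λ = (1 − α)(n + δ).
λ = (1 − 0.35) × 0.062 = 0.65 × 0.062 = 0.0403
Half-life = ln 2 / λ = 0.6931 / 0.0403 ≈ 17.20 years

half-life ≈ 17.2 years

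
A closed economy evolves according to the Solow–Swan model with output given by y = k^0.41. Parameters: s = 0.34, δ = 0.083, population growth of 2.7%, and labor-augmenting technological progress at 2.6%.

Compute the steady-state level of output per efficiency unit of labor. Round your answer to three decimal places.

At the steady state, Δk = 0, so s·k^α = (n + g + δ)·k.
Rearranging, k^(1−α) = s / (n + g + δ).
k^0.59 = 0.34 / (0.027 + 0.026 + 0.083) = 0.34 / 0.136 = 2.5000
k* = 2.5000^(1/0.59) ≈ 4.7258
y* = (k*)^α = 4.7258^0.41 ≈ 1.8903

y* ≈ 1.890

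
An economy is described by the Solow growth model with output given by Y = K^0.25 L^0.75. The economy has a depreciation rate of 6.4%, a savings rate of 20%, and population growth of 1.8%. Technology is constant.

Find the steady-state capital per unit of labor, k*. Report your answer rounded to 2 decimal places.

At the steady state, Δk = 0, so s·k^α = (n + δ)·k.
Rearranging, k^(1−α) = s / (n + δ).
k^0.75 = 0.20 / (0.018 + 0.064) = 0.20 / 0.082 = 2.4390
k* = 2.4390^(1/0.75) ≈ 3.2831

k* = 3.28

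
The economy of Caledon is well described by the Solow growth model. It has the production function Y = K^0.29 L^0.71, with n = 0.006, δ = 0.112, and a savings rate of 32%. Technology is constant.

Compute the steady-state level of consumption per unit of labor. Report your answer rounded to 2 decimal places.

Steady state requires s·f(k) = (n + δ)·k, i.e. s·k^α = (n + δ)·k.
Dividing both sides by k: k^(1−α) = s / (n + δ).
k^0.71 = 0.32 / (0.006 + 0.112) = 0.32 / 0.118 = 2.7119
k* = 2.7119^(1/0.71) ≈ 4.0761
y* = (k*)^α = 4.0761^0.29 ≈ 1.5030
c* = (1 − s)·y* = (1 − 0.32) × 1.5030 ≈ 1.0220

c* ≈ 1.02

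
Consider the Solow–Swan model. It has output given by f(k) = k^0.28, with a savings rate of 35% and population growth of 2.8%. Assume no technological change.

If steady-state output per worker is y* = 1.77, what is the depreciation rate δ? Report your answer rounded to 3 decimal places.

δ ≈ 0.053

At the steady state, Δk = 0, so s·k^α = (n + δ)·k.
Since y* = [s/(n + δ)]^(α/(1−α)), we have s/(n + δ) = (y*)^((1−α)/α) = 1.77^2.5714 = 4.3415.
Therefore n + δ = s / 4.3415 = 0.35 / 4.3415 = 0.0806, so δ = 0.0806 − 0.028 = 0.0526.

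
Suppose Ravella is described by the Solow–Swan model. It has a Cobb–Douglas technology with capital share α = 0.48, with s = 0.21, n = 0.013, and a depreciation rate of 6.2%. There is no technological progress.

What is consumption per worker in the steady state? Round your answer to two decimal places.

c* ≈ 2.04

Steady state requires s·f(k) = (n + δ)·k, i.e. s·k^α = (n + δ)·k.
Rearranging, k^(1−α) = s / (n + δ).
k^0.52 = 0.21 / (0.013 + 0.062) = 0.21 / 0.075 = 2.8000
k* = 2.8000^(1/0.52) ≈ 7.2430
y* = (k*)^α = 7.2430^0.48 ≈ 2.5868
c* = (1 − s)·y* = (1 − 0.21) × 2.5868 ≈ 2.0436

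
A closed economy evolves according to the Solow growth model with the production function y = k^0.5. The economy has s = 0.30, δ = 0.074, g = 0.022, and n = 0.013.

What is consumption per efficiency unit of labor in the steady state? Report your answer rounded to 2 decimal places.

Steady state requires s·f(k) = (n + g + δ)·k, i.e. s·k^α = (n + g + δ)·k.
Rearranging, k^(1−α) = s / (n + g + δ).
k^0.5 = 0.30 / (0.013 + 0.022 + 0.074) = 0.30 / 0.109 = 2.7523
k* = 2.7523^(1/0.5) ≈ 7.5752
y* = (k*)^α = 7.5752^0.5 ≈ 2.7523
c* = (1 − s)·y* = (1 − 0.30) × 2.7523 ≈ 1.9266

c* = 1.93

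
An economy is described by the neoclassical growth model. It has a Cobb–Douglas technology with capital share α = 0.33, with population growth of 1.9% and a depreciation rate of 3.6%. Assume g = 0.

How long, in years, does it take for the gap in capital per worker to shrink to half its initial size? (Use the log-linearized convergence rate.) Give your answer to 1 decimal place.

t_½ ≈ 18.8 years

Near the steady state the convergence rate is λ = (1 − α)(n + δ).
λ = (1 − 0.33) × 0.055 = 0.67 × 0.055 = 0.03685
Half-life = ln 2 / λ = 0.6931 / 0.03685 ≈ 18.81 years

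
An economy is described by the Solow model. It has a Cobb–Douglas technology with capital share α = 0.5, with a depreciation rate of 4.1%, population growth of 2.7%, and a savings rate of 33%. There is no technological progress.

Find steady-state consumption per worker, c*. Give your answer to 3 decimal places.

Steady state requires s·f(k) = (n + δ)·k, i.e. s·k^α = (n + δ)·k.
Rearranging, k^(1−α) = s / (n + δ).
k^0.5 = 0.33 / (0.027 + 0.041) = 0.33 / 0.068 = 4.8529
k* = 4.8529^(1/0.5) ≈ 23.5506
y* = (k*)^α = 23.5506^0.5 ≈ 4.8529
c* = (1 − s)·y* = (1 − 0.33) × 4.8529 ≈ 3.2514

c* ≈ 3.251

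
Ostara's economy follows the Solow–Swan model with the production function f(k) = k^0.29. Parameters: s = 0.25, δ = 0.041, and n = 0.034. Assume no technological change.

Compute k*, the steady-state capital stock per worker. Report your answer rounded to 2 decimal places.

At the steady state, Δk = 0, so s·k^α = (n + δ)·k.
Dividing both sides by k: k^(1−α) = s / (n + δ).
k^0.71 = 0.25 / (0.034 + 0.041) = 0.25 / 0.075 = 3.3333
k* = 3.3333^(1/0.71) ≈ 5.4506

k* = 5.45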